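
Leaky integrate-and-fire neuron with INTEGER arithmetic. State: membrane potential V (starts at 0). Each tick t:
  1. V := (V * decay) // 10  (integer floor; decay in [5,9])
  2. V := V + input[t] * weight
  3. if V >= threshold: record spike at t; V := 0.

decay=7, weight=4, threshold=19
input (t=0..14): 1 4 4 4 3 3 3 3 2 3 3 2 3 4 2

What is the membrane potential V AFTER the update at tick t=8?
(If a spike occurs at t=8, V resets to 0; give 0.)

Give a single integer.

t=0: input=1 -> V=4
t=1: input=4 -> V=18
t=2: input=4 -> V=0 FIRE
t=3: input=4 -> V=16
t=4: input=3 -> V=0 FIRE
t=5: input=3 -> V=12
t=6: input=3 -> V=0 FIRE
t=7: input=3 -> V=12
t=8: input=2 -> V=16
t=9: input=3 -> V=0 FIRE
t=10: input=3 -> V=12
t=11: input=2 -> V=16
t=12: input=3 -> V=0 FIRE
t=13: input=4 -> V=16
t=14: input=2 -> V=0 FIRE

Answer: 16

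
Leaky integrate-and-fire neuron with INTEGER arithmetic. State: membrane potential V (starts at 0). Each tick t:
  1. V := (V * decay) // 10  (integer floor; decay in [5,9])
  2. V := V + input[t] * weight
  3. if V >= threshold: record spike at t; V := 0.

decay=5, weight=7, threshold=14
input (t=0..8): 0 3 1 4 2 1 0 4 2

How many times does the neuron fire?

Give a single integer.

Answer: 5

Derivation:
t=0: input=0 -> V=0
t=1: input=3 -> V=0 FIRE
t=2: input=1 -> V=7
t=3: input=4 -> V=0 FIRE
t=4: input=2 -> V=0 FIRE
t=5: input=1 -> V=7
t=6: input=0 -> V=3
t=7: input=4 -> V=0 FIRE
t=8: input=2 -> V=0 FIRE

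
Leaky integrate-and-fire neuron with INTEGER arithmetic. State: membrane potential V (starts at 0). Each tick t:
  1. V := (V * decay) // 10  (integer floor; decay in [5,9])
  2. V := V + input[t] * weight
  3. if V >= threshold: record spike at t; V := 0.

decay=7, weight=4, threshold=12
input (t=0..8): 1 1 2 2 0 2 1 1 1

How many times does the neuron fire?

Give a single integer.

Answer: 1

Derivation:
t=0: input=1 -> V=4
t=1: input=1 -> V=6
t=2: input=2 -> V=0 FIRE
t=3: input=2 -> V=8
t=4: input=0 -> V=5
t=5: input=2 -> V=11
t=6: input=1 -> V=11
t=7: input=1 -> V=11
t=8: input=1 -> V=11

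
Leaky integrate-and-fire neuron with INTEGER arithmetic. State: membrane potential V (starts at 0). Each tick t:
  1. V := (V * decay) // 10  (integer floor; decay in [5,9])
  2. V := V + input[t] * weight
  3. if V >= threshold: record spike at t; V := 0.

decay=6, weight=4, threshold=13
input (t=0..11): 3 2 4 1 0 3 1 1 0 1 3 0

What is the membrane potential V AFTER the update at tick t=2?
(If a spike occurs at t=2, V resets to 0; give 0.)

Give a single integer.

Answer: 0

Derivation:
t=0: input=3 -> V=12
t=1: input=2 -> V=0 FIRE
t=2: input=4 -> V=0 FIRE
t=3: input=1 -> V=4
t=4: input=0 -> V=2
t=5: input=3 -> V=0 FIRE
t=6: input=1 -> V=4
t=7: input=1 -> V=6
t=8: input=0 -> V=3
t=9: input=1 -> V=5
t=10: input=3 -> V=0 FIRE
t=11: input=0 -> V=0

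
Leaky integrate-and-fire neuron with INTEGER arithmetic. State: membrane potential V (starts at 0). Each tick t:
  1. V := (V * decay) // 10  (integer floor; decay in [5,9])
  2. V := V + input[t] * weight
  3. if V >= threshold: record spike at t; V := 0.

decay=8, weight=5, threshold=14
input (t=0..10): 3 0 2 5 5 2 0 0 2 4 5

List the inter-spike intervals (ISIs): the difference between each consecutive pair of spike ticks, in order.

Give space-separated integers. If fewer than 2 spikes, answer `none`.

Answer: 3 1 4 1 1

Derivation:
t=0: input=3 -> V=0 FIRE
t=1: input=0 -> V=0
t=2: input=2 -> V=10
t=3: input=5 -> V=0 FIRE
t=4: input=5 -> V=0 FIRE
t=5: input=2 -> V=10
t=6: input=0 -> V=8
t=7: input=0 -> V=6
t=8: input=2 -> V=0 FIRE
t=9: input=4 -> V=0 FIRE
t=10: input=5 -> V=0 FIRE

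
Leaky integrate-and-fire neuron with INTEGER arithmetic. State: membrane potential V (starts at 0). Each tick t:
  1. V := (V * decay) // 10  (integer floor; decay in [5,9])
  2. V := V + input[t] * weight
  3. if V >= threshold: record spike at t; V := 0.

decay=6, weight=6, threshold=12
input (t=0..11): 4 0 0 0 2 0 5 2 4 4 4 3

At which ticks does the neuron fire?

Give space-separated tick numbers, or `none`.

t=0: input=4 -> V=0 FIRE
t=1: input=0 -> V=0
t=2: input=0 -> V=0
t=3: input=0 -> V=0
t=4: input=2 -> V=0 FIRE
t=5: input=0 -> V=0
t=6: input=5 -> V=0 FIRE
t=7: input=2 -> V=0 FIRE
t=8: input=4 -> V=0 FIRE
t=9: input=4 -> V=0 FIRE
t=10: input=4 -> V=0 FIRE
t=11: input=3 -> V=0 FIRE

Answer: 0 4 6 7 8 9 10 11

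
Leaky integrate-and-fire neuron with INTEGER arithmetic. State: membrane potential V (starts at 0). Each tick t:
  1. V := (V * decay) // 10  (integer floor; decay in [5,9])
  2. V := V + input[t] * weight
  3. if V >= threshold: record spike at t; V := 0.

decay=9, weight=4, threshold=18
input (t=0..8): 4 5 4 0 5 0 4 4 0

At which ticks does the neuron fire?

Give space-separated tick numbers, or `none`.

t=0: input=4 -> V=16
t=1: input=5 -> V=0 FIRE
t=2: input=4 -> V=16
t=3: input=0 -> V=14
t=4: input=5 -> V=0 FIRE
t=5: input=0 -> V=0
t=6: input=4 -> V=16
t=7: input=4 -> V=0 FIRE
t=8: input=0 -> V=0

Answer: 1 4 7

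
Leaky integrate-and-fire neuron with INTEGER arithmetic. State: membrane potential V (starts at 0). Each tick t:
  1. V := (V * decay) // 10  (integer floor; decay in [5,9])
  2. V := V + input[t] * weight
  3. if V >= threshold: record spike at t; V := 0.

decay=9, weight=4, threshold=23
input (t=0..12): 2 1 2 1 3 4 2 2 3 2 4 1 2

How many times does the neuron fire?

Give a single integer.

Answer: 3

Derivation:
t=0: input=2 -> V=8
t=1: input=1 -> V=11
t=2: input=2 -> V=17
t=3: input=1 -> V=19
t=4: input=3 -> V=0 FIRE
t=5: input=4 -> V=16
t=6: input=2 -> V=22
t=7: input=2 -> V=0 FIRE
t=8: input=3 -> V=12
t=9: input=2 -> V=18
t=10: input=4 -> V=0 FIRE
t=11: input=1 -> V=4
t=12: input=2 -> V=11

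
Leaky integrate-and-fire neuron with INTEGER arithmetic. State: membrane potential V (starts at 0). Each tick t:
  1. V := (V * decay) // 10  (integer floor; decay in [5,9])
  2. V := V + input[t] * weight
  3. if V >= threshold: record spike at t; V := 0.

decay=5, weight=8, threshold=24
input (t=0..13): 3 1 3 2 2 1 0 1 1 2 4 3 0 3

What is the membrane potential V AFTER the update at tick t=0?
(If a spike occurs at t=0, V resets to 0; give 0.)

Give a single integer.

t=0: input=3 -> V=0 FIRE
t=1: input=1 -> V=8
t=2: input=3 -> V=0 FIRE
t=3: input=2 -> V=16
t=4: input=2 -> V=0 FIRE
t=5: input=1 -> V=8
t=6: input=0 -> V=4
t=7: input=1 -> V=10
t=8: input=1 -> V=13
t=9: input=2 -> V=22
t=10: input=4 -> V=0 FIRE
t=11: input=3 -> V=0 FIRE
t=12: input=0 -> V=0
t=13: input=3 -> V=0 FIRE

Answer: 0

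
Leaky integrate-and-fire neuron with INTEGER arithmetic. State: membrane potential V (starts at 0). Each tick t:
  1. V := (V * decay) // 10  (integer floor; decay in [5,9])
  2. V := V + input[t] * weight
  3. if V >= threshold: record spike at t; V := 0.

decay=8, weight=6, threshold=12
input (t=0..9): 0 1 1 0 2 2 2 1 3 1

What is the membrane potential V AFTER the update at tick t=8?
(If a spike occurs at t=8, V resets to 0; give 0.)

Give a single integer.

t=0: input=0 -> V=0
t=1: input=1 -> V=6
t=2: input=1 -> V=10
t=3: input=0 -> V=8
t=4: input=2 -> V=0 FIRE
t=5: input=2 -> V=0 FIRE
t=6: input=2 -> V=0 FIRE
t=7: input=1 -> V=6
t=8: input=3 -> V=0 FIRE
t=9: input=1 -> V=6

Answer: 0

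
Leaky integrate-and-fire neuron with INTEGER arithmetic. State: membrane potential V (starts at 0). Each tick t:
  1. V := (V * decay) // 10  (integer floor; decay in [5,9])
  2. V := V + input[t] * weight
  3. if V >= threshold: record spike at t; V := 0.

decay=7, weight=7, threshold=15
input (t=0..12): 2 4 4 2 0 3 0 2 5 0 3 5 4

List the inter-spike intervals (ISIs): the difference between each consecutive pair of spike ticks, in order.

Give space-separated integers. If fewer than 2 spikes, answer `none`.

t=0: input=2 -> V=14
t=1: input=4 -> V=0 FIRE
t=2: input=4 -> V=0 FIRE
t=3: input=2 -> V=14
t=4: input=0 -> V=9
t=5: input=3 -> V=0 FIRE
t=6: input=0 -> V=0
t=7: input=2 -> V=14
t=8: input=5 -> V=0 FIRE
t=9: input=0 -> V=0
t=10: input=3 -> V=0 FIRE
t=11: input=5 -> V=0 FIRE
t=12: input=4 -> V=0 FIRE

Answer: 1 3 3 2 1 1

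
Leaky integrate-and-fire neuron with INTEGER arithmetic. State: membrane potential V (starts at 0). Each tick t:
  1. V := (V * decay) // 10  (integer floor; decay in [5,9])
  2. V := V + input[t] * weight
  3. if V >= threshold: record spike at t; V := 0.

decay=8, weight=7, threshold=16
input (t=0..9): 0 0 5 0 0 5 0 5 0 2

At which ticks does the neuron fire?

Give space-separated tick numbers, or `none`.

t=0: input=0 -> V=0
t=1: input=0 -> V=0
t=2: input=5 -> V=0 FIRE
t=3: input=0 -> V=0
t=4: input=0 -> V=0
t=5: input=5 -> V=0 FIRE
t=6: input=0 -> V=0
t=7: input=5 -> V=0 FIRE
t=8: input=0 -> V=0
t=9: input=2 -> V=14

Answer: 2 5 7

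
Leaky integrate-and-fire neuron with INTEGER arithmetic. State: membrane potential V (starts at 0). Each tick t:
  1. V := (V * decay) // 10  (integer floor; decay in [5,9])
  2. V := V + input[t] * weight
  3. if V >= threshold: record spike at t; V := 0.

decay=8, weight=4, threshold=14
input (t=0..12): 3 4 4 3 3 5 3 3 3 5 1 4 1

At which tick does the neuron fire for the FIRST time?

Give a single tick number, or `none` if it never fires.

t=0: input=3 -> V=12
t=1: input=4 -> V=0 FIRE
t=2: input=4 -> V=0 FIRE
t=3: input=3 -> V=12
t=4: input=3 -> V=0 FIRE
t=5: input=5 -> V=0 FIRE
t=6: input=3 -> V=12
t=7: input=3 -> V=0 FIRE
t=8: input=3 -> V=12
t=9: input=5 -> V=0 FIRE
t=10: input=1 -> V=4
t=11: input=4 -> V=0 FIRE
t=12: input=1 -> V=4

Answer: 1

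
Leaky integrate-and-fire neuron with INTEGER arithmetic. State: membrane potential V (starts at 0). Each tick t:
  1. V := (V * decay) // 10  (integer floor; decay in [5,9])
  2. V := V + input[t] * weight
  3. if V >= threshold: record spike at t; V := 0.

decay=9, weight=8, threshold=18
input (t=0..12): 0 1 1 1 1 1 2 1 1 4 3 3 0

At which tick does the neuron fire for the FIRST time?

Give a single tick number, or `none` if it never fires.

t=0: input=0 -> V=0
t=1: input=1 -> V=8
t=2: input=1 -> V=15
t=3: input=1 -> V=0 FIRE
t=4: input=1 -> V=8
t=5: input=1 -> V=15
t=6: input=2 -> V=0 FIRE
t=7: input=1 -> V=8
t=8: input=1 -> V=15
t=9: input=4 -> V=0 FIRE
t=10: input=3 -> V=0 FIRE
t=11: input=3 -> V=0 FIRE
t=12: input=0 -> V=0

Answer: 3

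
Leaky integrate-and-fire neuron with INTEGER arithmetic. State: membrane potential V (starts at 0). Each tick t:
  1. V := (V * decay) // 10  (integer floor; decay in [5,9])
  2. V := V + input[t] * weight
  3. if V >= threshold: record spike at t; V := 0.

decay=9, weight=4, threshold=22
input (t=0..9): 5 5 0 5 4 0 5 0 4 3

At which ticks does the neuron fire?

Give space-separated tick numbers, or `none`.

t=0: input=5 -> V=20
t=1: input=5 -> V=0 FIRE
t=2: input=0 -> V=0
t=3: input=5 -> V=20
t=4: input=4 -> V=0 FIRE
t=5: input=0 -> V=0
t=6: input=5 -> V=20
t=7: input=0 -> V=18
t=8: input=4 -> V=0 FIRE
t=9: input=3 -> V=12

Answer: 1 4 8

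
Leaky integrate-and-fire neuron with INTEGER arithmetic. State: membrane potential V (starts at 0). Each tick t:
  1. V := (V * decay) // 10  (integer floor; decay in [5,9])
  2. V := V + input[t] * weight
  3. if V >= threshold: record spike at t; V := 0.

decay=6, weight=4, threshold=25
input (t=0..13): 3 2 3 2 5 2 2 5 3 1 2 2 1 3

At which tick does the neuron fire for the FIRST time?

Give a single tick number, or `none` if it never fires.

t=0: input=3 -> V=12
t=1: input=2 -> V=15
t=2: input=3 -> V=21
t=3: input=2 -> V=20
t=4: input=5 -> V=0 FIRE
t=5: input=2 -> V=8
t=6: input=2 -> V=12
t=7: input=5 -> V=0 FIRE
t=8: input=3 -> V=12
t=9: input=1 -> V=11
t=10: input=2 -> V=14
t=11: input=2 -> V=16
t=12: input=1 -> V=13
t=13: input=3 -> V=19

Answer: 4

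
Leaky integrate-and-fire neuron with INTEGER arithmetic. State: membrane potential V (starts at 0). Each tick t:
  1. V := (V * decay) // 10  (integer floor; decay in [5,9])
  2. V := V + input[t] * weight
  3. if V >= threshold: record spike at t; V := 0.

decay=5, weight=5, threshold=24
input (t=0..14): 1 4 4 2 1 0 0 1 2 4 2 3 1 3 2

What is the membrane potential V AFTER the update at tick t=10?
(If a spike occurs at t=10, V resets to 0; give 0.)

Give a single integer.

t=0: input=1 -> V=5
t=1: input=4 -> V=22
t=2: input=4 -> V=0 FIRE
t=3: input=2 -> V=10
t=4: input=1 -> V=10
t=5: input=0 -> V=5
t=6: input=0 -> V=2
t=7: input=1 -> V=6
t=8: input=2 -> V=13
t=9: input=4 -> V=0 FIRE
t=10: input=2 -> V=10
t=11: input=3 -> V=20
t=12: input=1 -> V=15
t=13: input=3 -> V=22
t=14: input=2 -> V=21

Answer: 10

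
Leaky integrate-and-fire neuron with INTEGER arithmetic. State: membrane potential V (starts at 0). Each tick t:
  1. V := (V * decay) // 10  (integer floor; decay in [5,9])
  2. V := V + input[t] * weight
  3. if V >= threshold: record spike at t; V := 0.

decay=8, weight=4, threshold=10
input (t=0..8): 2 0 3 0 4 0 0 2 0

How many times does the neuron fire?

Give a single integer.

t=0: input=2 -> V=8
t=1: input=0 -> V=6
t=2: input=3 -> V=0 FIRE
t=3: input=0 -> V=0
t=4: input=4 -> V=0 FIRE
t=5: input=0 -> V=0
t=6: input=0 -> V=0
t=7: input=2 -> V=8
t=8: input=0 -> V=6

Answer: 2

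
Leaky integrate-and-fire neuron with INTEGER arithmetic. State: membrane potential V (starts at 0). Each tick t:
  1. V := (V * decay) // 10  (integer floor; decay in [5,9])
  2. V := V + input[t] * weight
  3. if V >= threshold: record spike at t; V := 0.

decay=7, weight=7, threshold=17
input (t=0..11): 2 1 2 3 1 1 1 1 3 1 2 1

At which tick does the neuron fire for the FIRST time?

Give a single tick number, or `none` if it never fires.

Answer: 2

Derivation:
t=0: input=2 -> V=14
t=1: input=1 -> V=16
t=2: input=2 -> V=0 FIRE
t=3: input=3 -> V=0 FIRE
t=4: input=1 -> V=7
t=5: input=1 -> V=11
t=6: input=1 -> V=14
t=7: input=1 -> V=16
t=8: input=3 -> V=0 FIRE
t=9: input=1 -> V=7
t=10: input=2 -> V=0 FIRE
t=11: input=1 -> V=7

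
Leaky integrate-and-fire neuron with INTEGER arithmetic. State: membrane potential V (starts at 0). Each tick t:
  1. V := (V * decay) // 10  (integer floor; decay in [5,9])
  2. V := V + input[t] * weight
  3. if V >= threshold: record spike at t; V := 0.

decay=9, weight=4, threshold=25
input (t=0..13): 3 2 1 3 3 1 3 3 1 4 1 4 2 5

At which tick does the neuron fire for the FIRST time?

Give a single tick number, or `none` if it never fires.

t=0: input=3 -> V=12
t=1: input=2 -> V=18
t=2: input=1 -> V=20
t=3: input=3 -> V=0 FIRE
t=4: input=3 -> V=12
t=5: input=1 -> V=14
t=6: input=3 -> V=24
t=7: input=3 -> V=0 FIRE
t=8: input=1 -> V=4
t=9: input=4 -> V=19
t=10: input=1 -> V=21
t=11: input=4 -> V=0 FIRE
t=12: input=2 -> V=8
t=13: input=5 -> V=0 FIRE

Answer: 3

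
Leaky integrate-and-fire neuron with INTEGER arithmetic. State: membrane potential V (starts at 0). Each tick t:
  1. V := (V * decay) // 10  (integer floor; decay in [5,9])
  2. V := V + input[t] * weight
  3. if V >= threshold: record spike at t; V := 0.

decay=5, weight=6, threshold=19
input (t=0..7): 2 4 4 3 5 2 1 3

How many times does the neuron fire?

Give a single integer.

Answer: 4

Derivation:
t=0: input=2 -> V=12
t=1: input=4 -> V=0 FIRE
t=2: input=4 -> V=0 FIRE
t=3: input=3 -> V=18
t=4: input=5 -> V=0 FIRE
t=5: input=2 -> V=12
t=6: input=1 -> V=12
t=7: input=3 -> V=0 FIRE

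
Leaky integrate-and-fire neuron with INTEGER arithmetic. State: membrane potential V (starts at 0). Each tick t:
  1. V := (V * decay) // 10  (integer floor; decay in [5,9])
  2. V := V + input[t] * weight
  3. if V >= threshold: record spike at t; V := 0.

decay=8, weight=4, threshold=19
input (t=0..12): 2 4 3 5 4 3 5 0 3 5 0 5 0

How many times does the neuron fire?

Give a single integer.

t=0: input=2 -> V=8
t=1: input=4 -> V=0 FIRE
t=2: input=3 -> V=12
t=3: input=5 -> V=0 FIRE
t=4: input=4 -> V=16
t=5: input=3 -> V=0 FIRE
t=6: input=5 -> V=0 FIRE
t=7: input=0 -> V=0
t=8: input=3 -> V=12
t=9: input=5 -> V=0 FIRE
t=10: input=0 -> V=0
t=11: input=5 -> V=0 FIRE
t=12: input=0 -> V=0

Answer: 6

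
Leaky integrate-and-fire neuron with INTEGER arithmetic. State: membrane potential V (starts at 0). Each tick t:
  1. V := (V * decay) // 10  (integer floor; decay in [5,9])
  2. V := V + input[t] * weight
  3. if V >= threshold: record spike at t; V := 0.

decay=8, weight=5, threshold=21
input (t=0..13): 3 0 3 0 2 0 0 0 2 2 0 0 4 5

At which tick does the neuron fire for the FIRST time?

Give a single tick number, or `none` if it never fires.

Answer: 2

Derivation:
t=0: input=3 -> V=15
t=1: input=0 -> V=12
t=2: input=3 -> V=0 FIRE
t=3: input=0 -> V=0
t=4: input=2 -> V=10
t=5: input=0 -> V=8
t=6: input=0 -> V=6
t=7: input=0 -> V=4
t=8: input=2 -> V=13
t=9: input=2 -> V=20
t=10: input=0 -> V=16
t=11: input=0 -> V=12
t=12: input=4 -> V=0 FIRE
t=13: input=5 -> V=0 FIRE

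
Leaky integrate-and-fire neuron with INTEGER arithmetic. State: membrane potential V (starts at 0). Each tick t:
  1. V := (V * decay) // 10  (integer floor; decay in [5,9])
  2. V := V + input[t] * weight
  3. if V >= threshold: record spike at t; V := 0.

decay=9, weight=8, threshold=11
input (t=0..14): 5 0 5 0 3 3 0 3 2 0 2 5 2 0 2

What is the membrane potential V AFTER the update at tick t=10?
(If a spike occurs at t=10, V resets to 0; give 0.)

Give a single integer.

Answer: 0

Derivation:
t=0: input=5 -> V=0 FIRE
t=1: input=0 -> V=0
t=2: input=5 -> V=0 FIRE
t=3: input=0 -> V=0
t=4: input=3 -> V=0 FIRE
t=5: input=3 -> V=0 FIRE
t=6: input=0 -> V=0
t=7: input=3 -> V=0 FIRE
t=8: input=2 -> V=0 FIRE
t=9: input=0 -> V=0
t=10: input=2 -> V=0 FIRE
t=11: input=5 -> V=0 FIRE
t=12: input=2 -> V=0 FIRE
t=13: input=0 -> V=0
t=14: input=2 -> V=0 FIRE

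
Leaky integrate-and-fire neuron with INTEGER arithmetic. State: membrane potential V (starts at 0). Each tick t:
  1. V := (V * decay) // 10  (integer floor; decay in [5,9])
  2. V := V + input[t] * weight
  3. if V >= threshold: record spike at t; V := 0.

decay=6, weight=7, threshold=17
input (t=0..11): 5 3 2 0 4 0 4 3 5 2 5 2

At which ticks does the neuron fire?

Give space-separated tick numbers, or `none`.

t=0: input=5 -> V=0 FIRE
t=1: input=3 -> V=0 FIRE
t=2: input=2 -> V=14
t=3: input=0 -> V=8
t=4: input=4 -> V=0 FIRE
t=5: input=0 -> V=0
t=6: input=4 -> V=0 FIRE
t=7: input=3 -> V=0 FIRE
t=8: input=5 -> V=0 FIRE
t=9: input=2 -> V=14
t=10: input=5 -> V=0 FIRE
t=11: input=2 -> V=14

Answer: 0 1 4 6 7 8 10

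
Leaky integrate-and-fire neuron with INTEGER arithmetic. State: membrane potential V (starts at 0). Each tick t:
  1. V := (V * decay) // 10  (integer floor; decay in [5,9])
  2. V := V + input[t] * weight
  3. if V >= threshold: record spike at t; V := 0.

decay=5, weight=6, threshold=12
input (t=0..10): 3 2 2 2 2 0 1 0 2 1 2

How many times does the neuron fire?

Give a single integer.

Answer: 7

Derivation:
t=0: input=3 -> V=0 FIRE
t=1: input=2 -> V=0 FIRE
t=2: input=2 -> V=0 FIRE
t=3: input=2 -> V=0 FIRE
t=4: input=2 -> V=0 FIRE
t=5: input=0 -> V=0
t=6: input=1 -> V=6
t=7: input=0 -> V=3
t=8: input=2 -> V=0 FIRE
t=9: input=1 -> V=6
t=10: input=2 -> V=0 FIRE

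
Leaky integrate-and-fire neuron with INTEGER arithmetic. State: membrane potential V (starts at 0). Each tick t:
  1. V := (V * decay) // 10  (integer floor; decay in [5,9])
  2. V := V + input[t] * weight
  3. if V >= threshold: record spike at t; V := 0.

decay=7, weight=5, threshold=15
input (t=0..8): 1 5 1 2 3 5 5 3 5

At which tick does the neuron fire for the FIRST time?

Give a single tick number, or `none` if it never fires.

Answer: 1

Derivation:
t=0: input=1 -> V=5
t=1: input=5 -> V=0 FIRE
t=2: input=1 -> V=5
t=3: input=2 -> V=13
t=4: input=3 -> V=0 FIRE
t=5: input=5 -> V=0 FIRE
t=6: input=5 -> V=0 FIRE
t=7: input=3 -> V=0 FIRE
t=8: input=5 -> V=0 FIRE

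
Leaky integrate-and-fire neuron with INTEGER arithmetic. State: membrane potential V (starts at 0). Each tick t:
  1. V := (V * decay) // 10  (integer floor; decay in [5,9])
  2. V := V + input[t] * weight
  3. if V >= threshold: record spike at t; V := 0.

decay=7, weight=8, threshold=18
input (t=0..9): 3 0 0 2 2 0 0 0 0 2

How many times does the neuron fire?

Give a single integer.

t=0: input=3 -> V=0 FIRE
t=1: input=0 -> V=0
t=2: input=0 -> V=0
t=3: input=2 -> V=16
t=4: input=2 -> V=0 FIRE
t=5: input=0 -> V=0
t=6: input=0 -> V=0
t=7: input=0 -> V=0
t=8: input=0 -> V=0
t=9: input=2 -> V=16

Answer: 2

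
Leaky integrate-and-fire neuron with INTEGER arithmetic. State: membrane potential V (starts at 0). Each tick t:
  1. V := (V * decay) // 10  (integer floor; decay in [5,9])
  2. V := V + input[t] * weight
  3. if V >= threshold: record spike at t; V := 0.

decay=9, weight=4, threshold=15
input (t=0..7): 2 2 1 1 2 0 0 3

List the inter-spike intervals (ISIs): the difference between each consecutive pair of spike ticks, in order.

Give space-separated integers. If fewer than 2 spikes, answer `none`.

t=0: input=2 -> V=8
t=1: input=2 -> V=0 FIRE
t=2: input=1 -> V=4
t=3: input=1 -> V=7
t=4: input=2 -> V=14
t=5: input=0 -> V=12
t=6: input=0 -> V=10
t=7: input=3 -> V=0 FIRE

Answer: 6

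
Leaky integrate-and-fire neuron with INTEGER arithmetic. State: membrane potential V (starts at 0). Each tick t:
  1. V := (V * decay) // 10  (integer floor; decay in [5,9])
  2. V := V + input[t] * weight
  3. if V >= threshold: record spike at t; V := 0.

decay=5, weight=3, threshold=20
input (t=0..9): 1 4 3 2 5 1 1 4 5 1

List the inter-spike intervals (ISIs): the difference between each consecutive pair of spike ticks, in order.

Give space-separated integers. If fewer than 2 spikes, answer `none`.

Answer: 4

Derivation:
t=0: input=1 -> V=3
t=1: input=4 -> V=13
t=2: input=3 -> V=15
t=3: input=2 -> V=13
t=4: input=5 -> V=0 FIRE
t=5: input=1 -> V=3
t=6: input=1 -> V=4
t=7: input=4 -> V=14
t=8: input=5 -> V=0 FIRE
t=9: input=1 -> V=3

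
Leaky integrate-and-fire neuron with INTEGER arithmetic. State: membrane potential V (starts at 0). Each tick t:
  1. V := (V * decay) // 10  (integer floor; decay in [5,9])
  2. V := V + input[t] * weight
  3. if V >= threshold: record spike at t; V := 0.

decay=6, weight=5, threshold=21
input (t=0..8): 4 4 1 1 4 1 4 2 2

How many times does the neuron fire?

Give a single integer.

t=0: input=4 -> V=20
t=1: input=4 -> V=0 FIRE
t=2: input=1 -> V=5
t=3: input=1 -> V=8
t=4: input=4 -> V=0 FIRE
t=5: input=1 -> V=5
t=6: input=4 -> V=0 FIRE
t=7: input=2 -> V=10
t=8: input=2 -> V=16

Answer: 3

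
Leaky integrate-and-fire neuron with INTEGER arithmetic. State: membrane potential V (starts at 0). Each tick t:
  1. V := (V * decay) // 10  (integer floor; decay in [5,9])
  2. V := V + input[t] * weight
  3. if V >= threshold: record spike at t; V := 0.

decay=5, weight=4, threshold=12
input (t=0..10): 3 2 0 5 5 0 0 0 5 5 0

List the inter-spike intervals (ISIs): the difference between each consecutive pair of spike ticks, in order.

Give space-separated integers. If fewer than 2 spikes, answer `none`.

t=0: input=3 -> V=0 FIRE
t=1: input=2 -> V=8
t=2: input=0 -> V=4
t=3: input=5 -> V=0 FIRE
t=4: input=5 -> V=0 FIRE
t=5: input=0 -> V=0
t=6: input=0 -> V=0
t=7: input=0 -> V=0
t=8: input=5 -> V=0 FIRE
t=9: input=5 -> V=0 FIRE
t=10: input=0 -> V=0

Answer: 3 1 4 1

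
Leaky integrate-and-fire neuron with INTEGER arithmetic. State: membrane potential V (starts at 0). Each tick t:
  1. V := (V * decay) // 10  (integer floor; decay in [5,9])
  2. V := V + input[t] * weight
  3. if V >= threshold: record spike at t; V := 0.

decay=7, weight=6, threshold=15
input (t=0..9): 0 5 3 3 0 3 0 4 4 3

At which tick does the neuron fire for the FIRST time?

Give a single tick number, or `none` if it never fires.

Answer: 1

Derivation:
t=0: input=0 -> V=0
t=1: input=5 -> V=0 FIRE
t=2: input=3 -> V=0 FIRE
t=3: input=3 -> V=0 FIRE
t=4: input=0 -> V=0
t=5: input=3 -> V=0 FIRE
t=6: input=0 -> V=0
t=7: input=4 -> V=0 FIRE
t=8: input=4 -> V=0 FIRE
t=9: input=3 -> V=0 FIRE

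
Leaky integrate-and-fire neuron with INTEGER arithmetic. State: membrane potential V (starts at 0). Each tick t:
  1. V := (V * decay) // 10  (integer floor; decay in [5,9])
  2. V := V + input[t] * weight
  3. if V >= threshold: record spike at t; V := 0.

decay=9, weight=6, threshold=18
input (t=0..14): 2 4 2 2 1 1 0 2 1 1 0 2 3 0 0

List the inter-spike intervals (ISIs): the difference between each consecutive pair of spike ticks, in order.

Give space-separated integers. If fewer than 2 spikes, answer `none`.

t=0: input=2 -> V=12
t=1: input=4 -> V=0 FIRE
t=2: input=2 -> V=12
t=3: input=2 -> V=0 FIRE
t=4: input=1 -> V=6
t=5: input=1 -> V=11
t=6: input=0 -> V=9
t=7: input=2 -> V=0 FIRE
t=8: input=1 -> V=6
t=9: input=1 -> V=11
t=10: input=0 -> V=9
t=11: input=2 -> V=0 FIRE
t=12: input=3 -> V=0 FIRE
t=13: input=0 -> V=0
t=14: input=0 -> V=0

Answer: 2 4 4 1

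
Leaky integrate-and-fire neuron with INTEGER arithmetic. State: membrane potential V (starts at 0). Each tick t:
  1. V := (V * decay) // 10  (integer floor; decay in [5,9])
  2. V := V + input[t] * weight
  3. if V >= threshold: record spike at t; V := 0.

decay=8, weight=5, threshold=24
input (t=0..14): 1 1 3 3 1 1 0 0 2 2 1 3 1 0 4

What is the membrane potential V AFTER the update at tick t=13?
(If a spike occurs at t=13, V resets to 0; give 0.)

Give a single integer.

t=0: input=1 -> V=5
t=1: input=1 -> V=9
t=2: input=3 -> V=22
t=3: input=3 -> V=0 FIRE
t=4: input=1 -> V=5
t=5: input=1 -> V=9
t=6: input=0 -> V=7
t=7: input=0 -> V=5
t=8: input=2 -> V=14
t=9: input=2 -> V=21
t=10: input=1 -> V=21
t=11: input=3 -> V=0 FIRE
t=12: input=1 -> V=5
t=13: input=0 -> V=4
t=14: input=4 -> V=23

Answer: 4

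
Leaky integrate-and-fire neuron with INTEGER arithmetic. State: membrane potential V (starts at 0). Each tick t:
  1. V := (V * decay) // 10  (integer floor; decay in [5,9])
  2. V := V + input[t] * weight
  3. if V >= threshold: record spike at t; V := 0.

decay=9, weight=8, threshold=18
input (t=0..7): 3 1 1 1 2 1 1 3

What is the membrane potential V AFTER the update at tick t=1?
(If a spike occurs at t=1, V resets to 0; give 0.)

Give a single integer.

t=0: input=3 -> V=0 FIRE
t=1: input=1 -> V=8
t=2: input=1 -> V=15
t=3: input=1 -> V=0 FIRE
t=4: input=2 -> V=16
t=5: input=1 -> V=0 FIRE
t=6: input=1 -> V=8
t=7: input=3 -> V=0 FIRE

Answer: 8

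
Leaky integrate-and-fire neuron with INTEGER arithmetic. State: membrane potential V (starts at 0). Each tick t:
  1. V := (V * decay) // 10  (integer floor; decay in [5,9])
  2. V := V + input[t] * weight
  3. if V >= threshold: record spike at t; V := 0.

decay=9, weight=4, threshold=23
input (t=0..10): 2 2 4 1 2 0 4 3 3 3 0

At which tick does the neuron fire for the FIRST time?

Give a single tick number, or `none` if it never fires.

Answer: 2

Derivation:
t=0: input=2 -> V=8
t=1: input=2 -> V=15
t=2: input=4 -> V=0 FIRE
t=3: input=1 -> V=4
t=4: input=2 -> V=11
t=5: input=0 -> V=9
t=6: input=4 -> V=0 FIRE
t=7: input=3 -> V=12
t=8: input=3 -> V=22
t=9: input=3 -> V=0 FIRE
t=10: input=0 -> V=0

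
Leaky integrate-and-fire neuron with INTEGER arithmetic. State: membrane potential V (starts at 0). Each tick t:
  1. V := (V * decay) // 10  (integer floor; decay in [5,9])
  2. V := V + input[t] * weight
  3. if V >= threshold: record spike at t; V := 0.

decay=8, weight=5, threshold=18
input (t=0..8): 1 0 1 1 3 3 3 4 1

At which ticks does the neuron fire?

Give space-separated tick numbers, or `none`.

Answer: 4 6 7

Derivation:
t=0: input=1 -> V=5
t=1: input=0 -> V=4
t=2: input=1 -> V=8
t=3: input=1 -> V=11
t=4: input=3 -> V=0 FIRE
t=5: input=3 -> V=15
t=6: input=3 -> V=0 FIRE
t=7: input=4 -> V=0 FIRE
t=8: input=1 -> V=5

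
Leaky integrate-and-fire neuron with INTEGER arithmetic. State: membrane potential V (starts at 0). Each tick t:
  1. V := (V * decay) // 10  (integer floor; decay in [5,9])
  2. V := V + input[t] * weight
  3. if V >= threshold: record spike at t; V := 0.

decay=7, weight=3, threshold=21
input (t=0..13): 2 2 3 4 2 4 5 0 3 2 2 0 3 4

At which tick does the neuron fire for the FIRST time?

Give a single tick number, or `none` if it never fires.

t=0: input=2 -> V=6
t=1: input=2 -> V=10
t=2: input=3 -> V=16
t=3: input=4 -> V=0 FIRE
t=4: input=2 -> V=6
t=5: input=4 -> V=16
t=6: input=5 -> V=0 FIRE
t=7: input=0 -> V=0
t=8: input=3 -> V=9
t=9: input=2 -> V=12
t=10: input=2 -> V=14
t=11: input=0 -> V=9
t=12: input=3 -> V=15
t=13: input=4 -> V=0 FIRE

Answer: 3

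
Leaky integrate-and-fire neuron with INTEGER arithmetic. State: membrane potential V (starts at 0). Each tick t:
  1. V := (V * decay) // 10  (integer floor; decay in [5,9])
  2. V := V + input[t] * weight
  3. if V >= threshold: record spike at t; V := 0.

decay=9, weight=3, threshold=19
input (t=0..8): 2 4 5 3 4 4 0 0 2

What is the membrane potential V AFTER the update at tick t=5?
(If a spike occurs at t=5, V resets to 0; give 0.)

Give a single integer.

t=0: input=2 -> V=6
t=1: input=4 -> V=17
t=2: input=5 -> V=0 FIRE
t=3: input=3 -> V=9
t=4: input=4 -> V=0 FIRE
t=5: input=4 -> V=12
t=6: input=0 -> V=10
t=7: input=0 -> V=9
t=8: input=2 -> V=14

Answer: 12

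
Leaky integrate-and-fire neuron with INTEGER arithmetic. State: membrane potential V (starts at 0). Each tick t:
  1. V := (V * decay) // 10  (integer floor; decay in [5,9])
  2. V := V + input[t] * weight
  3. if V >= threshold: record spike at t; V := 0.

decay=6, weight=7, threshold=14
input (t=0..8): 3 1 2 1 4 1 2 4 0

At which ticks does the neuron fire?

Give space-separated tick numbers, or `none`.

t=0: input=3 -> V=0 FIRE
t=1: input=1 -> V=7
t=2: input=2 -> V=0 FIRE
t=3: input=1 -> V=7
t=4: input=4 -> V=0 FIRE
t=5: input=1 -> V=7
t=6: input=2 -> V=0 FIRE
t=7: input=4 -> V=0 FIRE
t=8: input=0 -> V=0

Answer: 0 2 4 6 7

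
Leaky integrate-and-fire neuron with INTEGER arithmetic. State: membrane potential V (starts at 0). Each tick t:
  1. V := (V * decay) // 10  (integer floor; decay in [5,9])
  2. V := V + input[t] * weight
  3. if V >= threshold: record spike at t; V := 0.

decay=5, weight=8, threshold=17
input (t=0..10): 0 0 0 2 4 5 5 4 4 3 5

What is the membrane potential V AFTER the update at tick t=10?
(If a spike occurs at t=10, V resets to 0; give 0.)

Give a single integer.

t=0: input=0 -> V=0
t=1: input=0 -> V=0
t=2: input=0 -> V=0
t=3: input=2 -> V=16
t=4: input=4 -> V=0 FIRE
t=5: input=5 -> V=0 FIRE
t=6: input=5 -> V=0 FIRE
t=7: input=4 -> V=0 FIRE
t=8: input=4 -> V=0 FIRE
t=9: input=3 -> V=0 FIRE
t=10: input=5 -> V=0 FIRE

Answer: 0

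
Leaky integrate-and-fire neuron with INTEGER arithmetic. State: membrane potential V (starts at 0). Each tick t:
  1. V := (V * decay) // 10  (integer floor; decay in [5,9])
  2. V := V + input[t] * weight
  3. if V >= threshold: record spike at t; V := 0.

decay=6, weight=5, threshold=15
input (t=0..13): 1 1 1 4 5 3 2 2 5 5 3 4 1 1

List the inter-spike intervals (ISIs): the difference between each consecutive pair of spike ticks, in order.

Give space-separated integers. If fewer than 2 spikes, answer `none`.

Answer: 1 1 2 1 1 1 1

Derivation:
t=0: input=1 -> V=5
t=1: input=1 -> V=8
t=2: input=1 -> V=9
t=3: input=4 -> V=0 FIRE
t=4: input=5 -> V=0 FIRE
t=5: input=3 -> V=0 FIRE
t=6: input=2 -> V=10
t=7: input=2 -> V=0 FIRE
t=8: input=5 -> V=0 FIRE
t=9: input=5 -> V=0 FIRE
t=10: input=3 -> V=0 FIRE
t=11: input=4 -> V=0 FIRE
t=12: input=1 -> V=5
t=13: input=1 -> V=8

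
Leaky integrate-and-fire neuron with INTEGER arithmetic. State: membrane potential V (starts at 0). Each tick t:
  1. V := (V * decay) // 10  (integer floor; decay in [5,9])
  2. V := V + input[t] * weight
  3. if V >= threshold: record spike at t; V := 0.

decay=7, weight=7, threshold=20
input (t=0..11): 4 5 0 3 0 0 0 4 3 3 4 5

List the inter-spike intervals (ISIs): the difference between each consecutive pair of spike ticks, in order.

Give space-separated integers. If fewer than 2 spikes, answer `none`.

Answer: 1 2 4 1 1 1 1

Derivation:
t=0: input=4 -> V=0 FIRE
t=1: input=5 -> V=0 FIRE
t=2: input=0 -> V=0
t=3: input=3 -> V=0 FIRE
t=4: input=0 -> V=0
t=5: input=0 -> V=0
t=6: input=0 -> V=0
t=7: input=4 -> V=0 FIRE
t=8: input=3 -> V=0 FIRE
t=9: input=3 -> V=0 FIRE
t=10: input=4 -> V=0 FIRE
t=11: input=5 -> V=0 FIRE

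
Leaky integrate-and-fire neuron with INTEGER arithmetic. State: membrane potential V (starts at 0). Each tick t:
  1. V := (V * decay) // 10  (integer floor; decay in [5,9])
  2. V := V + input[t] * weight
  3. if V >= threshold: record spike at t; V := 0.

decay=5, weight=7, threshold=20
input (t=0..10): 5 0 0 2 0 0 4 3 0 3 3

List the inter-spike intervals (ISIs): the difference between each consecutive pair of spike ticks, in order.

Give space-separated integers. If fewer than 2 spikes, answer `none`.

Answer: 6 1 2 1

Derivation:
t=0: input=5 -> V=0 FIRE
t=1: input=0 -> V=0
t=2: input=0 -> V=0
t=3: input=2 -> V=14
t=4: input=0 -> V=7
t=5: input=0 -> V=3
t=6: input=4 -> V=0 FIRE
t=7: input=3 -> V=0 FIRE
t=8: input=0 -> V=0
t=9: input=3 -> V=0 FIRE
t=10: input=3 -> V=0 FIRE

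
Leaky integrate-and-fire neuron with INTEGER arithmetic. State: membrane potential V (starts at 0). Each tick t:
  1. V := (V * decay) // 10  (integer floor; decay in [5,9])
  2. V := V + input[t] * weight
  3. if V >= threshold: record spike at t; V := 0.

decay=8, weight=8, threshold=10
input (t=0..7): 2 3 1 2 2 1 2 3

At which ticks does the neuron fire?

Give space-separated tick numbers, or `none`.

Answer: 0 1 3 4 6 7

Derivation:
t=0: input=2 -> V=0 FIRE
t=1: input=3 -> V=0 FIRE
t=2: input=1 -> V=8
t=3: input=2 -> V=0 FIRE
t=4: input=2 -> V=0 FIRE
t=5: input=1 -> V=8
t=6: input=2 -> V=0 FIRE
t=7: input=3 -> V=0 FIRE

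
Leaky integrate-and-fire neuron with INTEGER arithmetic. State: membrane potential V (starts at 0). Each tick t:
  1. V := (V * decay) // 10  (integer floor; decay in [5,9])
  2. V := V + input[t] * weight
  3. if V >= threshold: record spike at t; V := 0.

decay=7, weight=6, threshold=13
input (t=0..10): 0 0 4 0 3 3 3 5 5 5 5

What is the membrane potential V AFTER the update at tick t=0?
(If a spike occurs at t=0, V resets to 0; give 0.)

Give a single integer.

t=0: input=0 -> V=0
t=1: input=0 -> V=0
t=2: input=4 -> V=0 FIRE
t=3: input=0 -> V=0
t=4: input=3 -> V=0 FIRE
t=5: input=3 -> V=0 FIRE
t=6: input=3 -> V=0 FIRE
t=7: input=5 -> V=0 FIRE
t=8: input=5 -> V=0 FIRE
t=9: input=5 -> V=0 FIRE
t=10: input=5 -> V=0 FIRE

Answer: 0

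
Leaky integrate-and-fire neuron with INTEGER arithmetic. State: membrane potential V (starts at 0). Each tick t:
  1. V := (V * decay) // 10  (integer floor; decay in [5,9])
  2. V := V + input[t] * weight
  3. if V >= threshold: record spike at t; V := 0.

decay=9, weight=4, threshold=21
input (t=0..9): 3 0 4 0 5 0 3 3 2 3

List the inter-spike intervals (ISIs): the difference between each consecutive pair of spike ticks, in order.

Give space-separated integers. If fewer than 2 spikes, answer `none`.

Answer: 4 3

Derivation:
t=0: input=3 -> V=12
t=1: input=0 -> V=10
t=2: input=4 -> V=0 FIRE
t=3: input=0 -> V=0
t=4: input=5 -> V=20
t=5: input=0 -> V=18
t=6: input=3 -> V=0 FIRE
t=7: input=3 -> V=12
t=8: input=2 -> V=18
t=9: input=3 -> V=0 FIRE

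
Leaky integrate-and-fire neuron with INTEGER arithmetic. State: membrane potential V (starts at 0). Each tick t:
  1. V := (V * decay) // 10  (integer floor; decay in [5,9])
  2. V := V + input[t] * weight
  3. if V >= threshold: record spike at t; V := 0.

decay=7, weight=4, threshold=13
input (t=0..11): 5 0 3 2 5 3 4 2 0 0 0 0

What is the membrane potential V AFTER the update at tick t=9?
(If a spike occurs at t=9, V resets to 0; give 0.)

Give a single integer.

Answer: 3

Derivation:
t=0: input=5 -> V=0 FIRE
t=1: input=0 -> V=0
t=2: input=3 -> V=12
t=3: input=2 -> V=0 FIRE
t=4: input=5 -> V=0 FIRE
t=5: input=3 -> V=12
t=6: input=4 -> V=0 FIRE
t=7: input=2 -> V=8
t=8: input=0 -> V=5
t=9: input=0 -> V=3
t=10: input=0 -> V=2
t=11: input=0 -> V=1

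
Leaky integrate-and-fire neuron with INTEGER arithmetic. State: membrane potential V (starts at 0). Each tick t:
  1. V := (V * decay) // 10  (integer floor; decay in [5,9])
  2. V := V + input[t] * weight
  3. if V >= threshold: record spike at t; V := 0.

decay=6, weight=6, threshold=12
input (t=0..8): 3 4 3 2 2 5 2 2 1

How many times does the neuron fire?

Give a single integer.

Answer: 8

Derivation:
t=0: input=3 -> V=0 FIRE
t=1: input=4 -> V=0 FIRE
t=2: input=3 -> V=0 FIRE
t=3: input=2 -> V=0 FIRE
t=4: input=2 -> V=0 FIRE
t=5: input=5 -> V=0 FIRE
t=6: input=2 -> V=0 FIRE
t=7: input=2 -> V=0 FIRE
t=8: input=1 -> V=6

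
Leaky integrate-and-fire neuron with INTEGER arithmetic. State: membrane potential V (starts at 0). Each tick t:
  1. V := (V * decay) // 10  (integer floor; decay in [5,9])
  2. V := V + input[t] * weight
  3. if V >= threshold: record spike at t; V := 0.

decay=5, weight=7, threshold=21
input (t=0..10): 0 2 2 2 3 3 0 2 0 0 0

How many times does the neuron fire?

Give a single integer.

Answer: 3

Derivation:
t=0: input=0 -> V=0
t=1: input=2 -> V=14
t=2: input=2 -> V=0 FIRE
t=3: input=2 -> V=14
t=4: input=3 -> V=0 FIRE
t=5: input=3 -> V=0 FIRE
t=6: input=0 -> V=0
t=7: input=2 -> V=14
t=8: input=0 -> V=7
t=9: input=0 -> V=3
t=10: input=0 -> V=1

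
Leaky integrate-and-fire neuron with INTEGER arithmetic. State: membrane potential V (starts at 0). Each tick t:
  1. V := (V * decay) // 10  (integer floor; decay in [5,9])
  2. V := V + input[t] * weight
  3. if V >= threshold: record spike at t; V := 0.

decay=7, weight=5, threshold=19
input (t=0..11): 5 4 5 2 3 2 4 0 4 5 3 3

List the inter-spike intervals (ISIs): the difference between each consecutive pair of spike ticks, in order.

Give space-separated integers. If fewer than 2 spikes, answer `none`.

t=0: input=5 -> V=0 FIRE
t=1: input=4 -> V=0 FIRE
t=2: input=5 -> V=0 FIRE
t=3: input=2 -> V=10
t=4: input=3 -> V=0 FIRE
t=5: input=2 -> V=10
t=6: input=4 -> V=0 FIRE
t=7: input=0 -> V=0
t=8: input=4 -> V=0 FIRE
t=9: input=5 -> V=0 FIRE
t=10: input=3 -> V=15
t=11: input=3 -> V=0 FIRE

Answer: 1 1 2 2 2 1 2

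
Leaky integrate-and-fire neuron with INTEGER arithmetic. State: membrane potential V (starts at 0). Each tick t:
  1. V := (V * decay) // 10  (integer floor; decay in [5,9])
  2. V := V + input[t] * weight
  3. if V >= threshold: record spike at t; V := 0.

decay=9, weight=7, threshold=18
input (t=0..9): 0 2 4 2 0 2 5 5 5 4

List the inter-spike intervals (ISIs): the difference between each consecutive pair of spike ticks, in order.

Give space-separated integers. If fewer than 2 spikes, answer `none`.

Answer: 3 1 1 1 1

Derivation:
t=0: input=0 -> V=0
t=1: input=2 -> V=14
t=2: input=4 -> V=0 FIRE
t=3: input=2 -> V=14
t=4: input=0 -> V=12
t=5: input=2 -> V=0 FIRE
t=6: input=5 -> V=0 FIRE
t=7: input=5 -> V=0 FIRE
t=8: input=5 -> V=0 FIRE
t=9: input=4 -> V=0 FIRE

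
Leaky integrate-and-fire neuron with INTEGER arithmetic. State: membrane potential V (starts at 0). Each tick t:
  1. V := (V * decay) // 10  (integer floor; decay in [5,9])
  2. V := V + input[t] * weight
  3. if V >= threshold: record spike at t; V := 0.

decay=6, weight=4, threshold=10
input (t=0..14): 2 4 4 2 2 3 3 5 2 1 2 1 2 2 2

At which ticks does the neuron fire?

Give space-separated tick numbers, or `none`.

t=0: input=2 -> V=8
t=1: input=4 -> V=0 FIRE
t=2: input=4 -> V=0 FIRE
t=3: input=2 -> V=8
t=4: input=2 -> V=0 FIRE
t=5: input=3 -> V=0 FIRE
t=6: input=3 -> V=0 FIRE
t=7: input=5 -> V=0 FIRE
t=8: input=2 -> V=8
t=9: input=1 -> V=8
t=10: input=2 -> V=0 FIRE
t=11: input=1 -> V=4
t=12: input=2 -> V=0 FIRE
t=13: input=2 -> V=8
t=14: input=2 -> V=0 FIRE

Answer: 1 2 4 5 6 7 10 12 14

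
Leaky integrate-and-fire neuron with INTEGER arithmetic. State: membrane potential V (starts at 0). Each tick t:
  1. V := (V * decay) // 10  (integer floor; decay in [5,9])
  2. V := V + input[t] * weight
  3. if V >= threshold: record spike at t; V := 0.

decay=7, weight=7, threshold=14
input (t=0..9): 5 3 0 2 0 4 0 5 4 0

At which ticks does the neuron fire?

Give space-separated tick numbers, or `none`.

Answer: 0 1 3 5 7 8

Derivation:
t=0: input=5 -> V=0 FIRE
t=1: input=3 -> V=0 FIRE
t=2: input=0 -> V=0
t=3: input=2 -> V=0 FIRE
t=4: input=0 -> V=0
t=5: input=4 -> V=0 FIRE
t=6: input=0 -> V=0
t=7: input=5 -> V=0 FIRE
t=8: input=4 -> V=0 FIRE
t=9: input=0 -> V=0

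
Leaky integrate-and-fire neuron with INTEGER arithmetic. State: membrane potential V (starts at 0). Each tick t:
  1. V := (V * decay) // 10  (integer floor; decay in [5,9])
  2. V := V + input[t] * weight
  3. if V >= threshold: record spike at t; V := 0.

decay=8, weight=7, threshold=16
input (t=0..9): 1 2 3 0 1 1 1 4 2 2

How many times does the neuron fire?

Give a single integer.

Answer: 5

Derivation:
t=0: input=1 -> V=7
t=1: input=2 -> V=0 FIRE
t=2: input=3 -> V=0 FIRE
t=3: input=0 -> V=0
t=4: input=1 -> V=7
t=5: input=1 -> V=12
t=6: input=1 -> V=0 FIRE
t=7: input=4 -> V=0 FIRE
t=8: input=2 -> V=14
t=9: input=2 -> V=0 FIRE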